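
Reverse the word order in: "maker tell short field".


Original: "maker tell short field"
Words (1..n): maker | tell | short | field
Reversed (n..1): field | short | tell | maker
Result = "field short tell maker"


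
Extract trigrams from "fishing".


Word: "fishing" (length 7)
Number of trigrams = 7 - 3 + 1 = 5
  Position 0: "fis"
  Position 1: "ish"
  Position 2: "shi"
  Position 3: "hin"
  Position 4: "ing"
Trigrams = "fis", "ish", "shi", "hin", "ing"


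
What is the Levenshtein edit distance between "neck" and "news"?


Word 1: "neck" (length 4)
Word 2: "news" (length 4)
One optimal edit sequence (insert/delete/substitute each cost 1):
  1. keep 'n'
  2. keep 'e'
  3. substitute 'c' -> 'w'  (+1)
  4. substitute 'k' -> 's'  (+1)
Total edit operations: 2
Edit distance = 2


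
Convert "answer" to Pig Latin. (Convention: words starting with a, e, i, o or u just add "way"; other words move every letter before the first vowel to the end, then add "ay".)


Word: "answer"
Starts with vowel → add 'way'
Pig Latin = "answerway"


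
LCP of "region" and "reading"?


Word 1: "region"
Word 2: "reading"
Comparing from start:
  Pos 0: 'r' == 'r'
  Pos 1: 'e' == 'e'
  Pos 2: 'g' != 'a' (stop)
LCP = "re" (length 2)


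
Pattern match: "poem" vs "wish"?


Pattern of "poem": [0, 1, 2, 3]
Pattern of "wish": [0, 1, 2, 3]
Patterns match
Same pattern = Yes


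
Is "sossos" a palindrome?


Word: "sossos"
Reversed: "sossos"
Forward == Backward? sossos == sossos
Palindrome = Yes


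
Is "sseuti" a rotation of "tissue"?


Word: "tissue", Candidate: "sseuti"
Method: check if candidate is substring of word+word
"tissuetissue" contains "sseuti"? No
Is rotation = No


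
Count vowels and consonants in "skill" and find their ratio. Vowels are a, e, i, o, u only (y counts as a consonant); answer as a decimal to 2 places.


Word: "skill"
Vowels (a,e,i,o,u): 1
Consonants: 4
Ratio = 1/4
= 0.25


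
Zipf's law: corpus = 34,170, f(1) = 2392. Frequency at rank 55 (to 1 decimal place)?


Zipf's law: f(r) = f(1) / r
f(1) = 2392
f(55) = 2392 / 55
= 43.5 occurrences


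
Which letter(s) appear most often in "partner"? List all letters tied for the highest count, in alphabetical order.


Word: "partner"
Letter counts:
  'a': 1
  'e': 1
  'n': 1
  'p': 1
  'r': 2
  't': 1
Maximum count = 2
Most frequent = 'r' (2 times each)


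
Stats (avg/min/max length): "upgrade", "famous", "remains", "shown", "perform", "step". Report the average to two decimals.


Lengths: "upgrade"=7, "famous"=6, "remains"=7, "shown"=5, "perform"=7, "step"=4
Sum = 36, Count = 6
Average = 36/6 = 6.00
= avg=6.00, min=4, max=7


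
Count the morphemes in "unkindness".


Word: "unkindness"
Morphemes: un- / kind / -ness
Each morpheme carries meaning
= 3 morphemes


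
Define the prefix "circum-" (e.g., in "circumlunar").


Prefix: circum-
As in: circumlunar -> circum- + lunar
Meaning = around


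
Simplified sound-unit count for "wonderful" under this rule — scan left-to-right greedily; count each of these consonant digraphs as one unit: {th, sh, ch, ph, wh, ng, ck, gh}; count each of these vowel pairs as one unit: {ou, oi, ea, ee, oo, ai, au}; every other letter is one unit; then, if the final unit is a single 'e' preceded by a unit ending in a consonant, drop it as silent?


Word: "wonderful" (9 letters)
Left-to-right scan:
  (1) 'w' (letter)
  (2) 'o' (letter)
  (3) 'n' (letter)
  (4) 'd' (letter)
  (5) 'e' (letter)
  (6) 'r' (letter)
  (7) 'f' (letter)
  (8) 'u' (letter)
  (9) 'l' (letter)
Units from scan: 9
Sound units = 9 units


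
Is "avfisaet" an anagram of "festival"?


Word 1: "festival" → sorted: aefilstv
Word 2: "avfisaet" → sorted: aaefistv
Same letters? aefilstv != aaefistv
Anagram = No


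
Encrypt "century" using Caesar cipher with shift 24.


Word: "century"
Shift: 24
Each letter → (letter + shift) mod 26:
  'c' (2) + 24 = 0 → 'a'
  'e' (4) + 24 = 2 → 'c'
  'n' (13) + 24 = 11 → 'l'
  't' (19) + 24 = 17 → 'r'
  'u' (20) + 24 = 18 → 's'
  'r' (17) + 24 = 15 → 'p'
  'y' (24) + 24 = 22 → 'w'
Result = "aclrspw"


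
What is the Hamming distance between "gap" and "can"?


Comparing character by character (same length = 3):
  Pos 0: 'g' vs 'c' !=
  Pos 1: 'a' vs 'a' =
  Pos 2: 'p' vs 'n' !=
Hamming distance = 2


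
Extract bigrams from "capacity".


Word: "capacity" (length 8)
Number of bigrams = 8 - 2 + 1 = 7
  Position 0: "ca"
  Position 1: "ap"
  Position 2: "pa"
  Position 3: "ac"
  Position 4: "ci"
  Position 5: "it"
  Position 6: "ty"
Bigrams = "ca", "ap", "pa", "ac", "ci", "it", "ty"


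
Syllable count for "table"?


Word: "table"
Syllable breakdown: ta / ble
Counting: 2 parts
= 2 syllables


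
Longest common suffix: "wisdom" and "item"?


Word 1: "wisdom"
Word 2: "item"
Comparing from end:
  Pos -1: 'm' == 'm'
  Pos -2: 'o' != 'e' (stop)
LCS = "m" (length 1)


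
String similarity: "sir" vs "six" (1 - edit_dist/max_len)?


Word 1: "sir" (length 3)
Word 2: "six" (length 3)
One optimal edit sequence:
  1. keep 's'
  2. keep 'i'
  3. substitute 'r' -> 'x'  (+1)
Edit distance = 1
Max length = max(3, 3) = 3
Similarity = 1 - 1/3
= 0.6667


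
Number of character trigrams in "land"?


Word: "land" (length 4)
Number of 3-grams = length - 3 + 1 = 4 - 3 + 1
= 2


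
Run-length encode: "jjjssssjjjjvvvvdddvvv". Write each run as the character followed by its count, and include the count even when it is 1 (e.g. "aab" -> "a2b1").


String: "jjjssssjjjjvvvvdddvvv"
Scanning for consecutive runs:
  'j' x 3
  's' x 4
  'j' x 4
  'v' x 4
  'd' x 3
  'v' x 3
RLE = "j3s4j4v4d3v3"


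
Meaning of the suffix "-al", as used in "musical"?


Suffix: -al
As in: musical -> music + -al
Meaning = relating to


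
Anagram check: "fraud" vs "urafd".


Word 1: "fraud" → sorted: adfru
Word 2: "urafd" → sorted: adfru
Same letters? adfru == adfru
Anagram = Yes


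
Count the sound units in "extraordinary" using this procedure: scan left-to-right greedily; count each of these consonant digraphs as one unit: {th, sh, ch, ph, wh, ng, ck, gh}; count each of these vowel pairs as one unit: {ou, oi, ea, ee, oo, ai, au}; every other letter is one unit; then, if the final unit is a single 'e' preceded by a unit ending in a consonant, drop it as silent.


Word: "extraordinary" (13 letters)
Left-to-right scan:
  1. 'e' (letter)
  2. 'x' (letter)
  3. 't' (letter)
  4. 'r' (letter)
  5. 'a' (letter)
  6. 'o' (letter)
  7. 'r' (letter)
  8. 'd' (letter)
  9. 'i' (letter)
  10. 'n' (letter)
  11. 'a' (letter)
  12. 'r' (letter)
  13. 'y' (letter)
Units from scan: 13
Sound units = 13 units


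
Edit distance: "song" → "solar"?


Word 1: "song" (length 4)
Word 2: "solar" (length 5)
One optimal edit sequence (insert/delete/substitute each cost 1):
  1. keep 's'
  2. keep 'o'
  3. insert 'l'  (+1)
  4. substitute 'n' -> 'a'  (+1)
  5. substitute 'g' -> 'r'  (+1)
Total edit operations: 3
Edit distance = 3


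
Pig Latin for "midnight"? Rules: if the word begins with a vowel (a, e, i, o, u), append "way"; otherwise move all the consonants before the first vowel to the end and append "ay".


Word: "midnight"
Starts with consonant(s) → move to end, add 'ay'
Consonant cluster: "m"
Pig Latin = "idnightmay"


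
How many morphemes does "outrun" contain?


Word: "outrun"
Morphemes: out- | run
Each morpheme carries meaning
= 2 morphemes


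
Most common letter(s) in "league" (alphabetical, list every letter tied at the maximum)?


Word: "league"
Letter counts:
  'a': 1
  'e': 2
  'g': 1
  'l': 1
  'u': 1
Maximum count = 2
Most frequent = 'e' (2 times each)


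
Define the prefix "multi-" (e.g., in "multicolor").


Prefix: multi-
As in: multicolor -> multi- + color
Meaning = many


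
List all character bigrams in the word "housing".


Word: "housing" (length 7)
Number of bigrams = 7 - 2 + 1 = 6
  Position 0: "ho"
  Position 1: "ou"
  Position 2: "us"
  Position 3: "si"
  Position 4: "in"
  Position 5: "ng"
Bigrams = "ho", "ou", "us", "si", "in", "ng"


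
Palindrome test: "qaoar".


Word: "qaoar"
Reversed: "raoaq"
Forward == Backward? qaoar != raoaq
Palindrome = No


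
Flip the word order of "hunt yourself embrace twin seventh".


Original: "hunt yourself embrace twin seventh"
Words (1..n): hunt | yourself | embrace | twin | seventh
Reversed (n..1): seventh | twin | embrace | yourself | hunt
Result = "seventh twin embrace yourself hunt"


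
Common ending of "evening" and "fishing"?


Word 1: "evening"
Word 2: "fishing"
Comparing from end:
  Pos -1: 'g' == 'g'
  Pos -2: 'n' == 'n'
  Pos -3: 'i' == 'i'
  Pos -4: 'n' != 'h' (stop)
LCS = "ing" (length 3)


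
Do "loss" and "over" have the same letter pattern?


Pattern of "loss": [0, 1, 2, 2]
Pattern of "over": [0, 1, 2, 3]
Patterns do not match
Same pattern = No


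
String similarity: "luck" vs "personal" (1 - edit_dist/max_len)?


Word 1: "luck" (length 4)
Word 2: "personal" (length 8)
One optimal edit sequence:
  1. insert 'p'  (+1)
  2. insert 'e'  (+1)
  3. insert 'r'  (+1)
  4. insert 's'  (+1)
  5. substitute 'l' -> 'o'  (+1)
  6. substitute 'u' -> 'n'  (+1)
  7. substitute 'c' -> 'a'  (+1)
  8. substitute 'k' -> 'l'  (+1)
Edit distance = 8
Max length = max(4, 8) = 8
Similarity = 1 - 8/8
= 0.0000


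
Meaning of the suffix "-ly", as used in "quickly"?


Suffix: -ly
Example: quickly = quick + -ly
Meaning = in a manner


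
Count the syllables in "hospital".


Word: "hospital"
Syllable breakdown: hos | pi | tal
Counting: 3 parts
= 3 syllables


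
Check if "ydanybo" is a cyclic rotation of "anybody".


Word: "anybody", Candidate: "ydanybo"
Method: check if candidate is substring of word+word
"anybodyanybody" contains "ydanybo"? No
Is rotation = No


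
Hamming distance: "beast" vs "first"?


Comparing character by character (same length = 5):
  Pos 0: 'b' vs 'f' !=
  Pos 1: 'e' vs 'i' !=
  Pos 2: 'a' vs 'r' !=
  Pos 3: 's' vs 's' =
  Pos 4: 't' vs 't' =
Hamming distance = 3


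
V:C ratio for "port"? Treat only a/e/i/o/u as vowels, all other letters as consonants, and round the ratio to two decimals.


Word: "port"
Vowels (a,e,i,o,u): 1
Consonants: 3
Ratio = 1/3
= 0.33


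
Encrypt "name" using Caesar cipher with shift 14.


Word: "name"
Shift: 14
Each letter → (letter + shift) mod 26:
  'n' (13) + 14 = 1 → 'b'
  'a' (0) + 14 = 14 → 'o'
  'm' (12) + 14 = 0 → 'a'
  'e' (4) + 14 = 18 → 's'
Result = "boas"


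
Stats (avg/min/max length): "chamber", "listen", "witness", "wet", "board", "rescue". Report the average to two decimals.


Lengths: "chamber"=7, "listen"=6, "witness"=7, "wet"=3, "board"=5, "rescue"=6
Sum = 34, Count = 6
Average = 34/6 = 5.67
= avg=5.67, min=3, max=7


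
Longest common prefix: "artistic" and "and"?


Word 1: "artistic"
Word 2: "and"
Comparing from start:
  Pos 0: 'a' == 'a'
  Pos 1: 'r' != 'n' (stop)
LCP = "a" (length 1)


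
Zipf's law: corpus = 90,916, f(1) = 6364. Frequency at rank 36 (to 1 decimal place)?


Zipf's law: f(r) = f(1) / r
f(1) = 6364
f(36) = 6364 / 36
= 176.8 occurrences


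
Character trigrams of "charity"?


Word: "charity" (length 7)
Number of trigrams = 7 - 3 + 1 = 5
  Position 0: "cha"
  Position 1: "har"
  Position 2: "ari"
  Position 3: "rit"
  Position 4: "ity"
Trigrams = "cha", "har", "ari", "rit", "ity"


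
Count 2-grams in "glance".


Word: "glance" (length 6)
Number of 2-grams = length - 2 + 1 = 6 - 2 + 1
= 5


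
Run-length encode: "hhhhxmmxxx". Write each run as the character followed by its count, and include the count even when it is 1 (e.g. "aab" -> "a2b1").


String: "hhhhxmmxxx"
Scanning for consecutive runs:
  'h' x 4
  'x' x 1
  'm' x 2
  'x' x 3
RLE = "h4x1m2x3"


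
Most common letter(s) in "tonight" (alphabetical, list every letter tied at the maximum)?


Word: "tonight"
Letter counts:
  'g': 1
  'h': 1
  'i': 1
  'n': 1
  'o': 1
  't': 2
Maximum count = 2
Most frequent = 't' (2 times each)


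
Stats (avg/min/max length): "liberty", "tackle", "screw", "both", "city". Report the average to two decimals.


Lengths: "liberty"=7, "tackle"=6, "screw"=5, "both"=4, "city"=4
Sum = 26, Count = 5
Average = 26/5 = 5.20
= avg=5.20, min=4, max=7


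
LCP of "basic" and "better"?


Word 1: "basic"
Word 2: "better"
Comparing from start:
  Pos 0: 'b' == 'b'
  Pos 1: 'a' != 'e' (stop)
LCP = "b" (length 1)


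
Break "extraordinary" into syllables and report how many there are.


Word: "extraordinary"
Syllable breakdown: ex / traor / di / nar / y
Counting: 5 parts
= 5 syllables


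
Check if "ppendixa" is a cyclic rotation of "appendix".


Word: "appendix", Candidate: "ppendixa"
Method: check if candidate is substring of word+word
"appendixappendix" contains "ppendixa"? Yes
Is rotation = Yes


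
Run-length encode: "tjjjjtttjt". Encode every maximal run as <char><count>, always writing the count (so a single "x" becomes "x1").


String: "tjjjjtttjt"
Scanning for consecutive runs:
  't' x 1
  'j' x 4
  't' x 3
  'j' x 1
  't' x 1
RLE = "t1j4t3j1t1"


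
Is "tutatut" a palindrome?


Word: "tutatut"
Reversed: "tutatut"
Forward == Backward? tutatut == tutatut
Palindrome = Yes


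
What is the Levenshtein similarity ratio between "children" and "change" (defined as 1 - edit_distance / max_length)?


Word 1: "children" (length 8)
Word 2: "change" (length 6)
One optimal edit sequence:
  1. keep 'c'
  2. keep 'h'
  3. delete 'i'  (+1)
  4. substitute 'l' -> 'a'  (+1)
  5. substitute 'd' -> 'n'  (+1)
  6. substitute 'r' -> 'g'  (+1)
  7. keep 'e'
  8. delete 'n'  (+1)
Edit distance = 5
Max length = max(8, 6) = 8
Similarity = 1 - 5/8
= 0.3750


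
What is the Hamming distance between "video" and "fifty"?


Comparing character by character (same length = 5):
  Pos 0: 'v' vs 'f' !=
  Pos 1: 'i' vs 'i' =
  Pos 2: 'd' vs 'f' !=
  Pos 3: 'e' vs 't' !=
  Pos 4: 'o' vs 'y' !=
Hamming distance = 4


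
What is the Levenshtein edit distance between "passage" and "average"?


Word 1: "passage" (length 7)
Word 2: "average" (length 7)
One optimal edit sequence (insert/delete/substitute each cost 1):
  1. substitute 'p' -> 'a'  (+1)
  2. substitute 'a' -> 'v'  (+1)
  3. substitute 's' -> 'e'  (+1)
  4. substitute 's' -> 'r'  (+1)
  5. keep 'a'
  6. keep 'g'
  7. keep 'e'
Total edit operations: 4
Edit distance = 4


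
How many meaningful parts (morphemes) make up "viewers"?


Word: "viewers"
Morphemes: view | -er | -s
Each morpheme carries meaning
= 3 morphemes


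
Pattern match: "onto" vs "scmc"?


Pattern of "onto": [0, 1, 2, 0]
Pattern of "scmc": [0, 1, 2, 1]
Patterns do not match
Same pattern = No


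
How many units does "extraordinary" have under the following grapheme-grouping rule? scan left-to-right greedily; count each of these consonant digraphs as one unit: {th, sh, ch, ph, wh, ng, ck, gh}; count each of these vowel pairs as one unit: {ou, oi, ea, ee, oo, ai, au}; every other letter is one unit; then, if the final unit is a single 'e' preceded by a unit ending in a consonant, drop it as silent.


Word: "extraordinary" (13 letters)
Left-to-right scan:
  (1) 'e' (letter)
  (2) 'x' (letter)
  (3) 't' (letter)
  (4) 'r' (letter)
  (5) 'a' (letter)
  (6) 'o' (letter)
  (7) 'r' (letter)
  (8) 'd' (letter)
  (9) 'i' (letter)
  (10) 'n' (letter)
  (11) 'a' (letter)
  (12) 'r' (letter)
  (13) 'y' (letter)
Units from scan: 13
Sound units = 13 units


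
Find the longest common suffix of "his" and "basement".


Word 1: "his"
Word 2: "basement"
Comparing from end:
  Pos -1: 's' != 't' (stop)
LCS = "" (length 0)


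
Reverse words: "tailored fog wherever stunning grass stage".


Original: "tailored fog wherever stunning grass stage"
Words (1..n): tailored | fog | wherever | stunning | grass | stage
Reversed (n..1): stage | grass | stunning | wherever | fog | tailored
Result = "stage grass stunning wherever fog tailored"


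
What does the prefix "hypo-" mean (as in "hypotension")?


Prefix: hypo-
Example: hypotension (hypo- + tension)
Meaning = under / below normal


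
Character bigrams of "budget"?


Word: "budget" (length 6)
Number of bigrams = 6 - 2 + 1 = 5
  Position 0: "bu"
  Position 1: "ud"
  Position 2: "dg"
  Position 3: "ge"
  Position 4: "et"
Bigrams = "bu", "ud", "dg", "ge", "et"


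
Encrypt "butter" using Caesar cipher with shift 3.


Word: "butter"
Shift: 3
Each letter → (letter + shift) mod 26:
  'b' (1) + 3 = 4 → 'e'
  'u' (20) + 3 = 23 → 'x'
  't' (19) + 3 = 22 → 'w'
  't' (19) + 3 = 22 → 'w'
  'e' (4) + 3 = 7 → 'h'
  'r' (17) + 3 = 20 → 'u'
Result = "exwwhu"


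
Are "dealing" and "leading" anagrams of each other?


Word 1: "dealing" → sorted: adegiln
Word 2: "leading" → sorted: adegiln
Same letters? adegiln == adegiln
Anagram = Yes


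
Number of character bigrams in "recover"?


Word: "recover" (length 7)
Number of 2-grams = length - 2 + 1 = 7 - 2 + 1
= 6


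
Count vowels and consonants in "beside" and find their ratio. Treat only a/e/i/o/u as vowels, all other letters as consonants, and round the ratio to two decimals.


Word: "beside"
Vowels (a,e,i,o,u): 3
Consonants: 3
Ratio = 3/3
= 1.00


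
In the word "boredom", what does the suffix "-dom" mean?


Suffix: -dom
Example: boredom (bore + -dom)
Meaning = state / realm


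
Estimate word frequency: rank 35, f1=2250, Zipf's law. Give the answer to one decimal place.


Zipf's law: f(r) = f(1) / r
f(1) = 2250
f(35) = 2250 / 35
= 64.3 occurrences


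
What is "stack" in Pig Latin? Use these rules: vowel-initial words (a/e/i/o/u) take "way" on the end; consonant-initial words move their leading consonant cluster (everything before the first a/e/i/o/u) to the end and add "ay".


Word: "stack"
Starts with consonant(s) → move to end, add 'ay'
Consonant cluster: "st"
Pig Latin = "ackstay"


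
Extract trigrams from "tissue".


Word: "tissue" (length 6)
Number of trigrams = 6 - 3 + 1 = 4
  Position 0: "tis"
  Position 1: "iss"
  Position 2: "ssu"
  Position 3: "sue"
Trigrams = "tis", "iss", "ssu", "sue"


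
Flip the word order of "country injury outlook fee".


Original: "country injury outlook fee"
Words (1..n): country | injury | outlook | fee
Reversed (n..1): fee | outlook | injury | country
Result = "fee outlook injury country"


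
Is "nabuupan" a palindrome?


Word: "nabuupan"
Reversed: "napuuban"
Forward == Backward? nabuupan != napuuban
Palindrome = No


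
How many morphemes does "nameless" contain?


Word: "nameless"
Morphemes: name + -less
Each morpheme carries meaning
= 2 morphemes


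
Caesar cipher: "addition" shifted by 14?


Word: "addition"
Shift: 14
Each letter → (letter + shift) mod 26:
  'a' (0) + 14 = 14 → 'o'
  'd' (3) + 14 = 17 → 'r'
  'd' (3) + 14 = 17 → 'r'
  'i' (8) + 14 = 22 → 'w'
  't' (19) + 14 = 7 → 'h'
  'i' (8) + 14 = 22 → 'w'
  'o' (14) + 14 = 2 → 'c'
  'n' (13) + 14 = 1 → 'b'
Result = "orrwhwcb"


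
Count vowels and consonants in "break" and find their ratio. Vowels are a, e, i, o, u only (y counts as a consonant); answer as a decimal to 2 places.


Word: "break"
Vowels (a,e,i,o,u): 2
Consonants: 3
Ratio = 2/3
= 0.67


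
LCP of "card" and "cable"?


Word 1: "card"
Word 2: "cable"
Comparing from start:
  Pos 0: 'c' == 'c'
  Pos 1: 'a' == 'a'
  Pos 2: 'r' != 'b' (stop)
LCP = "ca" (length 2)


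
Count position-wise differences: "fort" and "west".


Comparing character by character (same length = 4):
  Pos 0: 'f' vs 'w' !=
  Pos 1: 'o' vs 'e' !=
  Pos 2: 'r' vs 's' !=
  Pos 3: 't' vs 't' =
Hamming distance = 3


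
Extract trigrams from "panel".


Word: "panel" (length 5)
Number of trigrams = 5 - 3 + 1 = 3
  Position 0: "pan"
  Position 1: "ane"
  Position 2: "nel"
Trigrams = "pan", "ane", "nel"


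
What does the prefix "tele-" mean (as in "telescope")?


Prefix: tele-
Example: telescope (tele- + scope)
Meaning = distant


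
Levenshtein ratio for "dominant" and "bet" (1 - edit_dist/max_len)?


Word 1: "dominant" (length 8)
Word 2: "bet" (length 3)
One optimal edit sequence:
  1. delete 'd'  (+1)
  2. delete 'o'  (+1)
  3. delete 'm'  (+1)
  4. delete 'i'  (+1)
  5. delete 'n'  (+1)
  6. substitute 'a' -> 'b'  (+1)
  7. substitute 'n' -> 'e'  (+1)
  8. keep 't'
Edit distance = 7
Max length = max(8, 3) = 8
Similarity = 1 - 7/8
= 0.1250


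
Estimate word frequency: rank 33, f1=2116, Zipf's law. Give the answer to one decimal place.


Zipf's law: f(r) = f(1) / r
f(1) = 2116
f(33) = 2116 / 33
= 64.1 occurrences


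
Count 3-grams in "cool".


Word: "cool" (length 4)
Number of 3-grams = length - 3 + 1 = 4 - 3 + 1
= 2


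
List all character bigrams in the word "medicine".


Word: "medicine" (length 8)
Number of bigrams = 8 - 2 + 1 = 7
  Position 0: "me"
  Position 1: "ed"
  Position 2: "di"
  Position 3: "ic"
  Position 4: "ci"
  Position 5: "in"
  Position 6: "ne"
Bigrams = "me", "ed", "di", "ic", "ci", "in", "ne"


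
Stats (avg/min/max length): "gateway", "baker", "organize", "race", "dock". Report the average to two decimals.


Lengths: "gateway"=7, "baker"=5, "organize"=8, "race"=4, "dock"=4
Sum = 28, Count = 5
Average = 28/5 = 5.60
= avg=5.60, min=4, max=8


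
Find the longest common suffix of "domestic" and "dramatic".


Word 1: "domestic"
Word 2: "dramatic"
Comparing from end:
  Pos -1: 'c' == 'c'
  Pos -2: 'i' == 'i'
  Pos -3: 't' == 't'
  Pos -4: 's' != 'a' (stop)
LCS = "tic" (length 3)


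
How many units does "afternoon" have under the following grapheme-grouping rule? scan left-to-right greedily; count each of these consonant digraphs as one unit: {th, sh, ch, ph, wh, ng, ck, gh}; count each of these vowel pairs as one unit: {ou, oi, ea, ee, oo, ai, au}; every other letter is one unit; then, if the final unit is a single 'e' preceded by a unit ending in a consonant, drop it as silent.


Word: "afternoon" (9 letters)
Left-to-right scan:
  1. 'a' (letter)
  2. 'f' (letter)
  3. 't' (letter)
  4. 'e' (letter)
  5. 'r' (letter)
  6. 'n' (letter)
  7. 'oo' (vowel-pair)
  8. 'n' (letter)
Units from scan: 8
Sound units = 8 units


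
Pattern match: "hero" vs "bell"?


Pattern of "hero": [0, 1, 2, 3]
Pattern of "bell": [0, 1, 2, 2]
Patterns do not match
Same pattern = No


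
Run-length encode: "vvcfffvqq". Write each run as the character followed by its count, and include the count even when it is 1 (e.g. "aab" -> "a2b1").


String: "vvcfffvqq"
Scanning for consecutive runs:
  'v' x 2
  'c' x 1
  'f' x 3
  'v' x 1
  'q' x 2
RLE = "v2c1f3v1q2"


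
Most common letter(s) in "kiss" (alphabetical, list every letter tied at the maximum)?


Word: "kiss"
Letter counts:
  'i': 1
  'k': 1
  's': 2
Maximum count = 2
Most frequent = 's' (2 times each)


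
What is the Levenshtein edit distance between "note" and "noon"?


Word 1: "note" (length 4)
Word 2: "noon" (length 4)
One optimal edit sequence (insert/delete/substitute each cost 1):
  1. keep 'n'
  2. keep 'o'
  3. substitute 't' -> 'o'  (+1)
  4. substitute 'e' -> 'n'  (+1)
Total edit operations: 2
Edit distance = 2


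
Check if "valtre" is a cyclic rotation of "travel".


Word: "travel", Candidate: "valtre"
Method: check if candidate is substring of word+word
"traveltravel" contains "valtre"? No
Is rotation = No


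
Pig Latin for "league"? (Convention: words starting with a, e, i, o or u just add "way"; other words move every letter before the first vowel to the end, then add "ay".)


Word: "league"
Starts with consonant(s) → move to end, add 'ay'
Consonant cluster: "l"
Pig Latin = "eaguelay"


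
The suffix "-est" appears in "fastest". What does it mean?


Suffix: -est
As in: fastest -> fast + -est
Meaning = most


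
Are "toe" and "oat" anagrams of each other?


Word 1: "toe" → sorted: eot
Word 2: "oat" → sorted: aot
Same letters? eot != aot
Anagram = No


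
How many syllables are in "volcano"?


Word: "volcano"
Syllable breakdown: vol-ca-no
Counting: 3 parts
= 3 syllables


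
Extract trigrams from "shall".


Word: "shall" (length 5)
Number of trigrams = 5 - 3 + 1 = 3
  Position 0: "sha"
  Position 1: "hal"
  Position 2: "all"
Trigrams = "sha", "hal", "all"


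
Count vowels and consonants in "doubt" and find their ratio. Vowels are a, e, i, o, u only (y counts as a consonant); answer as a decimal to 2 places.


Word: "doubt"
Vowels (a,e,i,o,u): 2
Consonants: 3
Ratio = 2/3
= 0.67


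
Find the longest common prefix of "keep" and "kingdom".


Word 1: "keep"
Word 2: "kingdom"
Comparing from start:
  Pos 0: 'k' == 'k'
  Pos 1: 'e' != 'i' (stop)
LCP = "k" (length 1)


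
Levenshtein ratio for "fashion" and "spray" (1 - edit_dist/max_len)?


Word 1: "fashion" (length 7)
Word 2: "spray" (length 5)
One optimal edit sequence:
  1. delete 'f'  (+1)
  2. delete 'a'  (+1)
  3. keep 's'
  4. substitute 'h' -> 'p'  (+1)
  5. substitute 'i' -> 'r'  (+1)
  6. substitute 'o' -> 'a'  (+1)
  7. substitute 'n' -> 'y'  (+1)
Edit distance = 6
Max length = max(7, 5) = 7
Similarity = 1 - 6/7
= 0.1429


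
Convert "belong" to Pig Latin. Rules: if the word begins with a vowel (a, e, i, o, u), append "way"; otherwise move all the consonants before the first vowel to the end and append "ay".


Word: "belong"
Starts with consonant(s) → move to end, add 'ay'
Consonant cluster: "b"
Pig Latin = "elongbay"


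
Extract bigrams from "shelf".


Word: "shelf" (length 5)
Number of bigrams = 5 - 2 + 1 = 4
  Position 0: "sh"
  Position 1: "he"
  Position 2: "el"
  Position 3: "lf"
Bigrams = "sh", "he", "el", "lf"


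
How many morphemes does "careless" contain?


Word: "careless"
Morphemes: care | -less
Each morpheme carries meaning
= 2 morphemes


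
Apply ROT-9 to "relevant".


Word: "relevant"
Shift: 9
Each letter → (letter + shift) mod 26:
  'r' (17) + 9 = 0 → 'a'
  'e' (4) + 9 = 13 → 'n'
  'l' (11) + 9 = 20 → 'u'
  'e' (4) + 9 = 13 → 'n'
  'v' (21) + 9 = 4 → 'e'
  'a' (0) + 9 = 9 → 'j'
  'n' (13) + 9 = 22 → 'w'
  't' (19) + 9 = 2 → 'c'
Result = "anunejwc"


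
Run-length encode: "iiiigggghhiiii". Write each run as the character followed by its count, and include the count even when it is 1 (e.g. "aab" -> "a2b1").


String: "iiiigggghhiiii"
Scanning for consecutive runs:
  'i' x 4
  'g' x 4
  'h' x 2
  'i' x 4
RLE = "i4g4h2i4"


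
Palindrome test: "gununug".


Word: "gununug"
Reversed: "gununug"
Forward == Backward? gununug == gununug
Palindrome = Yes


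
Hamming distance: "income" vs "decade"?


Comparing character by character (same length = 6):
  Pos 0: 'i' vs 'd' !=
  Pos 1: 'n' vs 'e' !=
  Pos 2: 'c' vs 'c' =
  Pos 3: 'o' vs 'a' !=
  Pos 4: 'm' vs 'd' !=
  Pos 5: 'e' vs 'e' =
Hamming distance = 4


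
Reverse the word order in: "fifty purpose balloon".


Original: "fifty purpose balloon"
Words (1..n): fifty | purpose | balloon
Reversed (n..1): balloon | purpose | fifty
Result = "balloon purpose fifty"


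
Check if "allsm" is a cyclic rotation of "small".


Word: "small", Candidate: "allsm"
Method: check if candidate is substring of word+word
"smallsmall" contains "allsm"? Yes
Is rotation = Yes


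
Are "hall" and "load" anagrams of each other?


Word 1: "hall" → sorted: ahll
Word 2: "load" → sorted: adlo
Same letters? ahll != adlo
Anagram = No


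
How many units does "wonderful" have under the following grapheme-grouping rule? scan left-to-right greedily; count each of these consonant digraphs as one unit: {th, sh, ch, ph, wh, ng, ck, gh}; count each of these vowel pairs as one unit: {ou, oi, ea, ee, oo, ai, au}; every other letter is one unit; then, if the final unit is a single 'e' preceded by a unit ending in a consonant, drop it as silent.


Word: "wonderful" (9 letters)
Left-to-right scan:
  1. 'w' (letter)
  2. 'o' (letter)
  3. 'n' (letter)
  4. 'd' (letter)
  5. 'e' (letter)
  6. 'r' (letter)
  7. 'f' (letter)
  8. 'u' (letter)
  9. 'l' (letter)
Units from scan: 9
Sound units = 9 units


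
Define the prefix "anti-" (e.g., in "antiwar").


Prefix: anti-
Example: antiwar = anti- + war
Meaning = against


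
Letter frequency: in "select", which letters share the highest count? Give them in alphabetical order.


Word: "select"
Letter counts:
  'c': 1
  'e': 2
  'l': 1
  's': 1
  't': 1
Maximum count = 2
Most frequent = 'e' (2 times each)


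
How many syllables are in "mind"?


Word: "mind"
Syllable breakdown: mind
Counting: 1 part
= 1 syllable


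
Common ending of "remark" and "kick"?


Word 1: "remark"
Word 2: "kick"
Comparing from end:
  Pos -1: 'k' == 'k'
  Pos -2: 'r' != 'c' (stop)
LCS = "k" (length 1)


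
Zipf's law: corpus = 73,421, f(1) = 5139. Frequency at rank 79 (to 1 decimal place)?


Zipf's law: f(r) = f(1) / r
f(1) = 5139
f(79) = 5139 / 79
= 65.1 occurrences


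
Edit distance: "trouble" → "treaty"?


Word 1: "trouble" (length 7)
Word 2: "treaty" (length 6)
One optimal edit sequence (insert/delete/substitute each cost 1):
  1. keep 't'
  2. keep 'r'
  3. delete 'o'  (+1)
  4. substitute 'u' -> 'e'  (+1)
  5. substitute 'b' -> 'a'  (+1)
  6. substitute 'l' -> 't'  (+1)
  7. substitute 'e' -> 'y'  (+1)
Total edit operations: 5
Edit distance = 5


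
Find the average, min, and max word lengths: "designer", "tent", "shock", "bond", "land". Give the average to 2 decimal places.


Lengths: "designer"=8, "tent"=4, "shock"=5, "bond"=4, "land"=4
Sum = 25, Count = 5
Average = 25/5 = 5.00
= avg=5.00, min=4, max=8


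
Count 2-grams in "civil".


Word: "civil" (length 5)
Number of 2-grams = length - 2 + 1 = 5 - 2 + 1
= 4


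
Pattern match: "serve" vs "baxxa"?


Pattern of "serve": [0, 1, 2, 3, 1]
Pattern of "baxxa": [0, 1, 2, 2, 1]
Patterns do not match
Same pattern = No


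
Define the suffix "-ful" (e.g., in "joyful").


Suffix: -ful
As in: joyful -> joy + -ful
Meaning = full of


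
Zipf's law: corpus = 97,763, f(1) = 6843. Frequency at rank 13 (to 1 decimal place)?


Zipf's law: f(r) = f(1) / r
f(1) = 6843
f(13) = 6843 / 13
= 526.4 occurrences


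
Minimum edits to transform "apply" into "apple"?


Word 1: "apply" (length 5)
Word 2: "apple" (length 5)
One optimal edit sequence (insert/delete/substitute each cost 1):
  1. keep 'a'
  2. keep 'p'
  3. keep 'p'
  4. keep 'l'
  5. substitute 'y' -> 'e'  (+1)
Total edit operations: 1
Edit distance = 1


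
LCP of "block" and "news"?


Word 1: "block"
Word 2: "news"
Comparing from start:
  Pos 0: 'b' != 'n' (stop)
LCP = "" (length 0)


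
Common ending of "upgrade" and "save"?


Word 1: "upgrade"
Word 2: "save"
Comparing from end:
  Pos -1: 'e' == 'e'
  Pos -2: 'd' != 'v' (stop)
LCS = "e" (length 1)


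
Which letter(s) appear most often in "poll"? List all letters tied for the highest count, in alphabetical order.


Word: "poll"
Letter counts:
  'l': 2
  'o': 1
  'p': 1
Maximum count = 2
Most frequent = 'l' (2 times each)


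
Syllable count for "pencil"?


Word: "pencil"
Syllable breakdown: pen · cil
Counting: 2 parts
= 2 syllables


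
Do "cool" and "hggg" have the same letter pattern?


Pattern of "cool": [0, 1, 1, 2]
Pattern of "hggg": [0, 1, 1, 1]
Patterns do not match
Same pattern = No


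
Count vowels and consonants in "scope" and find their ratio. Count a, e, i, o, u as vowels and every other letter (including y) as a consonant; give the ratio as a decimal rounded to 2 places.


Word: "scope"
Vowels (a,e,i,o,u): 2
Consonants: 3
Ratio = 2/3
= 0.67


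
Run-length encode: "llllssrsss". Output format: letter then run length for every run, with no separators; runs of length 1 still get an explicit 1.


String: "llllssrsss"
Scanning for consecutive runs:
  'l' x 4
  's' x 2
  'r' x 1
  's' x 3
RLE = "l4s2r1s3"


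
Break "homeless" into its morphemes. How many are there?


Word: "homeless"
Morphemes: home / -less
Each morpheme carries meaning
= 2 morphemes


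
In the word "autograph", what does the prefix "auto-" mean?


Prefix: auto-
As in: autograph -> auto- + graph
Meaning = self


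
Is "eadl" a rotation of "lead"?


Word: "lead", Candidate: "eadl"
Method: check if candidate is substring of word+word
"leadlead" contains "eadl"? Yes
Is rotation = Yes


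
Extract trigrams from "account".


Word: "account" (length 7)
Number of trigrams = 7 - 3 + 1 = 5
  Position 0: "acc"
  Position 1: "cco"
  Position 2: "cou"
  Position 3: "oun"
  Position 4: "unt"
Trigrams = "acc", "cco", "cou", "oun", "unt"


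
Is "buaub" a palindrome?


Word: "buaub"
Reversed: "buaub"
Forward == Backward? buaub == buaub
Palindrome = Yes


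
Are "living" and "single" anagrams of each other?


Word 1: "living" → sorted: giilnv
Word 2: "single" → sorted: egilns
Same letters? giilnv != egilns
Anagram = No


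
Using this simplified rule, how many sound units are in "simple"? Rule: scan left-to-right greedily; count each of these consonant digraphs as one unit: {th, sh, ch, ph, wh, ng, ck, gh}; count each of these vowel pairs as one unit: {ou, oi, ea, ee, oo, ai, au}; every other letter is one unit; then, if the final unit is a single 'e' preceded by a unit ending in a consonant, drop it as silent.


Word: "simple" (6 letters)
Left-to-right scan:
  (1) 's' (letter)
  (2) 'i' (letter)
  (3) 'm' (letter)
  (4) 'p' (letter)
  (5) 'l' (letter)
  (6) 'e' (letter)
Units from scan: 6
Final unit is 'e' after a consonant -> drop as silent (-1)
Sound units = 5 units


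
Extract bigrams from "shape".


Word: "shape" (length 5)
Number of bigrams = 5 - 2 + 1 = 4
  Position 0: "sh"
  Position 1: "ha"
  Position 2: "ap"
  Position 3: "pe"
Bigrams = "sh", "ha", "ap", "pe"


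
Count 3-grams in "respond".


Word: "respond" (length 7)
Number of 3-grams = length - 3 + 1 = 7 - 3 + 1
= 5


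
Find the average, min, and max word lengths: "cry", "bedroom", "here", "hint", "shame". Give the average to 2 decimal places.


Lengths: "cry"=3, "bedroom"=7, "here"=4, "hint"=4, "shame"=5
Sum = 23, Count = 5
Average = 23/5 = 4.60
= avg=4.60, min=3, max=7


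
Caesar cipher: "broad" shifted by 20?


Word: "broad"
Shift: 20
Each letter → (letter + shift) mod 26:
  'b' (1) + 20 = 21 → 'v'
  'r' (17) + 20 = 11 → 'l'
  'o' (14) + 20 = 8 → 'i'
  'a' (0) + 20 = 20 → 'u'
  'd' (3) + 20 = 23 → 'x'
Result = "vliux"


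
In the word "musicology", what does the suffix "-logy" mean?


Suffix: -logy
As in: musicology -> music + -logy, with a spelling change
Meaning = study of


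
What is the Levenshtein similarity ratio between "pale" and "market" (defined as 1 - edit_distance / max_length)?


Word 1: "pale" (length 4)
Word 2: "market" (length 6)
One optimal edit sequence:
  1. substitute 'p' -> 'm'  (+1)
  2. keep 'a'
  3. insert 'r'  (+1)
  4. substitute 'l' -> 'k'  (+1)
  5. keep 'e'
  6. insert 't'  (+1)
Edit distance = 4
Max length = max(4, 6) = 6
Similarity = 1 - 4/6
= 0.3333


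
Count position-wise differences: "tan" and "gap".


Comparing character by character (same length = 3):
  Pos 0: 't' vs 'g' !=
  Pos 1: 'a' vs 'a' =
  Pos 2: 'n' vs 'p' !=
Hamming distance = 2


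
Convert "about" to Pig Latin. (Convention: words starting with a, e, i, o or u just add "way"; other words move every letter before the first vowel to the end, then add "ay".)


Word: "about"
Starts with vowel → add 'way'
Pig Latin = "aboutway"


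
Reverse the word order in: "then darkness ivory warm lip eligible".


Original: "then darkness ivory warm lip eligible"
Words (1..n): then | darkness | ivory | warm | lip | eligible
Reversed (n..1): eligible | lip | warm | ivory | darkness | then
Result = "eligible lip warm ivory darkness then"


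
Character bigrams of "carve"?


Word: "carve" (length 5)
Number of bigrams = 5 - 2 + 1 = 4
  Position 0: "ca"
  Position 1: "ar"
  Position 2: "rv"
  Position 3: "ve"
Bigrams = "ca", "ar", "rv", "ve"


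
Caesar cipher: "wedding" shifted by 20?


Word: "wedding"
Shift: 20
Each letter → (letter + shift) mod 26:
  'w' (22) + 20 = 16 → 'q'
  'e' (4) + 20 = 24 → 'y'
  'd' (3) + 20 = 23 → 'x'
  'd' (3) + 20 = 23 → 'x'
  'i' (8) + 20 = 2 → 'c'
  'n' (13) + 20 = 7 → 'h'
  'g' (6) + 20 = 0 → 'a'
Result = "qyxxcha"


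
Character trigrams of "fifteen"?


Word: "fifteen" (length 7)
Number of trigrams = 7 - 3 + 1 = 5
  Position 0: "fif"
  Position 1: "ift"
  Position 2: "fte"
  Position 3: "tee"
  Position 4: "een"
Trigrams = "fif", "ift", "fte", "tee", "een"


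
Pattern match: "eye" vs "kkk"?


Pattern of "eye": [0, 1, 0]
Pattern of "kkk": [0, 0, 0]
Patterns do not match
Same pattern = No


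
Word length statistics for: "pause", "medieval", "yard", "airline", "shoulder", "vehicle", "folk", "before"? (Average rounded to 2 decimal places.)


Lengths: "pause"=5, "medieval"=8, "yard"=4, "airline"=7, "shoulder"=8, "vehicle"=7, "folk"=4, "before"=6
Sum = 49, Count = 8
Average = 49/8 = 6.13
= avg=6.13, min=4, max=8


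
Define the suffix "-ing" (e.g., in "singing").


Suffix: -ing
As in: singing -> sing + -ing
Meaning = present participle


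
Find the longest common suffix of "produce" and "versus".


Word 1: "produce"
Word 2: "versus"
Comparing from end:
  Pos -1: 'e' != 's' (stop)
LCS = "" (length 0)


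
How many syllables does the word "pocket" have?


Word: "pocket"
Syllable breakdown: pock · et
Counting: 2 parts
= 2 syllables


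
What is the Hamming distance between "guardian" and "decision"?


Comparing character by character (same length = 8):
  Pos 0: 'g' vs 'd' !=
  Pos 1: 'u' vs 'e' !=
  Pos 2: 'a' vs 'c' !=
  Pos 3: 'r' vs 'i' !=
  Pos 4: 'd' vs 's' !=
  Pos 5: 'i' vs 'i' =
  Pos 6: 'a' vs 'o' !=
  Pos 7: 'n' vs 'n' =
Hamming distance = 6


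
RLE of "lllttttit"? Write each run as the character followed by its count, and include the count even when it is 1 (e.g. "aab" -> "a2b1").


String: "lllttttit"
Scanning for consecutive runs:
  'l' x 3
  't' x 4
  'i' x 1
  't' x 1
RLE = "l3t4i1t1"


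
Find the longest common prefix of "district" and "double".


Word 1: "district"
Word 2: "double"
Comparing from start:
  Pos 0: 'd' == 'd'
  Pos 1: 'i' != 'o' (stop)
LCP = "d" (length 1)


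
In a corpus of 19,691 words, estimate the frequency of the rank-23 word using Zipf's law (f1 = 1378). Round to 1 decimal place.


Zipf's law: f(r) = f(1) / r
f(1) = 1378
f(23) = 1378 / 23
= 59.9 occurrences


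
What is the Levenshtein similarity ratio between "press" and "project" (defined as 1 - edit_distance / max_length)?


Word 1: "press" (length 5)
Word 2: "project" (length 7)
One optimal edit sequence:
  1. keep 'p'
  2. keep 'r'
  3. insert 'o'  (+1)
  4. insert 'j'  (+1)
  5. keep 'e'
  6. substitute 's' -> 'c'  (+1)
  7. substitute 's' -> 't'  (+1)
Edit distance = 4
Max length = max(5, 7) = 7
Similarity = 1 - 4/7
= 0.4286


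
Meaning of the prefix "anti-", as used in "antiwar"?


Prefix: anti-
As in: antiwar -> anti- + war
Meaning = against


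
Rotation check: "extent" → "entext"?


Word: "extent", Candidate: "entext"
Method: check if candidate is substring of word+word
"extentextent" contains "entext"? Yes
Is rotation = Yes


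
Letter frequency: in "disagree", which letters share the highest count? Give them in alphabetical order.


Word: "disagree"
Letter counts:
  'a': 1
  'd': 1
  'e': 2
  'g': 1
  'i': 1
  'r': 1
  's': 1
Maximum count = 2
Most frequent = 'e' (2 times each)


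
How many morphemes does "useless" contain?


Word: "useless"
Morphemes: use + -less
Each morpheme carries meaning
= 2 morphemes


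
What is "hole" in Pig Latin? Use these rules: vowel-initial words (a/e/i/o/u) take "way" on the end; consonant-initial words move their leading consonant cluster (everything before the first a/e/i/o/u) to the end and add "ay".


Word: "hole"
Starts with consonant(s) → move to end, add 'ay'
Consonant cluster: "h"
Pig Latin = "olehay"
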